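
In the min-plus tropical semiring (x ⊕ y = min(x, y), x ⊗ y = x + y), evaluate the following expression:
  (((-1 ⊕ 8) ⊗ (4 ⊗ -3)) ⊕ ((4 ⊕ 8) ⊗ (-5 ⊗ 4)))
(((-1 ⊕ 8) ⊗ (4 ⊗ -3)) ⊕ ((4 ⊕ 8) ⊗ (-5 ⊗ 4))) = 0

Expand innermost to outermost. Recall ⊕ takes the minimum of its arguments and ⊗ takes their sum. Working out the expression (((-1 ⊕ 8) ⊗ (4 ⊗ -3)) ⊕ ((4 ⊕ 8) ⊗ (-5 ⊗ 4))) gives 0.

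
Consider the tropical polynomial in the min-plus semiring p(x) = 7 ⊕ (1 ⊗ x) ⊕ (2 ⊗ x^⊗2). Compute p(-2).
p(-2) = -2

A tropical monomial a ⊗ x^⊗i evaluates to a + i · x. Evaluating each term at x = -2:
  Term 0 contributes 7 + 0 · -2 = 7
  Term 1 contributes 1 + 1 · -2 = -1
  Term 2 contributes 2 + 2 · -2 = -2
p(-2) = ⊕ of these = min[7, -1, -2] = -2.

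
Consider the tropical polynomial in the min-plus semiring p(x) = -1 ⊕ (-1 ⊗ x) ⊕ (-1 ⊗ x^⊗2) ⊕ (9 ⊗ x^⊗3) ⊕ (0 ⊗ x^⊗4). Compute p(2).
p(2) = -1

A tropical monomial a ⊗ x^⊗i evaluates to a + i · x. Evaluating each term at x = 2:
  Term 0 contributes -1 + 0 · 2 = -1
  Term 1 contributes -1 + 1 · 2 = 1
  Term 2 contributes -1 + 2 · 2 = 3
  Term 3 contributes 9 + 3 · 2 = 15
  Term 4 contributes 0 + 4 · 2 = 8
p(2) = ⊕ of these = min[-1, 1, 3, 15, 8] = -1.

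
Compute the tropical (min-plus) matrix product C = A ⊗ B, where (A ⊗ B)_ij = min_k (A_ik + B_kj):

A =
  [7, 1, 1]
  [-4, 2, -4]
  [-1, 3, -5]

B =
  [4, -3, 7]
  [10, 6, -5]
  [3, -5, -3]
A ⊗ B =
  [4, -4, -4]
  [-1, -9, -7]
  [-2, -10, -8]

Apply the min-plus product entry-by-entry:
  C[0][0] = min over k of (A[0][0] + B[0][0] = 7 + 4 = 11, A[0][1] + B[1][0] = 1 + 10 = 11, A[0][2] + B[2][0] = 1 + 3 = 4) = 4 (attained at k = 2)
  C[0][1] = min over k of (A[0][0] + B[0][1] = 7 + -3 = 4, A[0][1] + B[1][1] = 1 + 6 = 7, A[0][2] + B[2][1] = 1 + -5 = -4) = -4 (attained at k = 2)
  C[0][2] = min over k of (A[0][0] + B[0][2] = 7 + 7 = 14, A[0][1] + B[1][2] = 1 + -5 = -4, A[0][2] + B[2][2] = 1 + -3 = -2) = -4 (attained at k = 1)
  C[1][0] = min over k of (A[1][0] + B[0][0] = -4 + 4 = 0, A[1][1] + B[1][0] = 2 + 10 = 12, A[1][2] + B[2][0] = -4 + 3 = -1) = -1 (attained at k = 2)
  C[1][1] = min over k of (A[1][0] + B[0][1] = -4 + -3 = -7, A[1][1] + B[1][1] = 2 + 6 = 8, A[1][2] + B[2][1] = -4 + -5 = -9) = -9 (attained at k = 2)
  C[1][2] = min over k of (A[1][0] + B[0][2] = -4 + 7 = 3, A[1][1] + B[1][2] = 2 + -5 = -3, A[1][2] + B[2][2] = -4 + -3 = -7) = -7 (attained at k = 2)
  C[2][0] = min over k of (A[2][0] + B[0][0] = -1 + 4 = 3, A[2][1] + B[1][0] = 3 + 10 = 13, A[2][2] + B[2][0] = -5 + 3 = -2) = -2 (attained at k = 2)
  C[2][1] = min over k of (A[2][0] + B[0][1] = -1 + -3 = -4, A[2][1] + B[1][1] = 3 + 6 = 9, A[2][2] + B[2][1] = -5 + -5 = -10) = -10 (attained at k = 2)
  C[2][2] = min over k of (A[2][0] + B[0][2] = -1 + 7 = 6, A[2][1] + B[1][2] = 3 + -5 = -2, A[2][2] + B[2][2] = -5 + -3 = -8) = -8 (attained at k = 2)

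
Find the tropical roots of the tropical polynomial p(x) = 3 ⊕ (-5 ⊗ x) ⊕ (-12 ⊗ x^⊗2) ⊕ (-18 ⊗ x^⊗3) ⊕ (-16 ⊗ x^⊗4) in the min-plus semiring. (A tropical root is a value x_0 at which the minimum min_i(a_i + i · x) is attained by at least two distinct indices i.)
Roots: {-2, 6, 7, 8}

Each tropical root is a break point of the lower envelope of the lines y = a_i + i · x (there are 5 lines, with slopes 0, 1, ..., 4). Only the lines that attain the minimum somewhere contribute to roots; other lines are dominated. Here the surviving (envelope) indices are i = 4, i = 3, i = 2, i = 1, i = 0.
Intersections between consecutive envelope lines give the roots: for adjacent envelope indices i < j the intersection is x = (a_i − a_j) / (j − i). Reading off the sorted break points: {-2, 6, 7, 8}.
Verification: at each break x_0, at least two indices attain the minimum of min_i(a_i + i · x_0).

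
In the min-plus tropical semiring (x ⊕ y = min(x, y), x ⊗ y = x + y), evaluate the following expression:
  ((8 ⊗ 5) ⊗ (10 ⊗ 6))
((8 ⊗ 5) ⊗ (10 ⊗ 6)) = 29

Expand innermost to outermost. Recall ⊕ takes the minimum of its arguments and ⊗ takes their sum. Working out the expression ((8 ⊗ 5) ⊗ (10 ⊗ 6)) gives 29.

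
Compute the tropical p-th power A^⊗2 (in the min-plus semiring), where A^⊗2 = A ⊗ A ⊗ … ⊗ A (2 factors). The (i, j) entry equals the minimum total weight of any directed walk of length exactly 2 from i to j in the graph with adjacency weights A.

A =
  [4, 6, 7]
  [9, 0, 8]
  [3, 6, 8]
A^⊗2 =
  [8, 6, 11]
  [9, 0, 8]
  [7, 6, 10]

Each entry (A^⊗2)_ij equals the minimum over all length-2 walks i = v_0 → v_1 → … → v_2 = j of Σ_t A[v_t][v_{t+1}]. For example, for (i, j) = (0, 2) we minimise over 3 possible intermediate vertex sequences; the minimum is 11, attained along the walk 0 → 0 → 2.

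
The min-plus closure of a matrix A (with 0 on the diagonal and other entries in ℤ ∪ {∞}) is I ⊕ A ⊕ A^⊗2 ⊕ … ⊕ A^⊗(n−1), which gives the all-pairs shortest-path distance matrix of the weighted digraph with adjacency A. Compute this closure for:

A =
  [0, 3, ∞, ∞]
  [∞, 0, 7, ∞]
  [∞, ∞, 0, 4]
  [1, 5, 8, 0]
Closure =
  [0, 3, 10, 14]
  [12, 0, 7, 11]
  [5, 8, 0, 4]
  [1, 4, 8, 0]

This is the Floyd-Warshall all-pairs shortest-path computation. For each intermediate vertex k = 0, 1, …, 3, update dist[i][j] ← min(dist[i][j], dist[i][k] + dist[k][j]). The final matrix gives, for each (i, j), the minimum total weight of any directed path from i to j (possibly empty when i = j).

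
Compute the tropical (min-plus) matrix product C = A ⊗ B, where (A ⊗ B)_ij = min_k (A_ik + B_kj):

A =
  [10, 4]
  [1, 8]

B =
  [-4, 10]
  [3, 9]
A ⊗ B =
  [6, 13]
  [-3, 11]

Apply the min-plus product entry-by-entry:
  C[0][0] = min over k of (A[0][0] + B[0][0] = 10 + -4 = 6, A[0][1] + B[1][0] = 4 + 3 = 7) = 6 (attained at k = 0)
  C[0][1] = min over k of (A[0][0] + B[0][1] = 10 + 10 = 20, A[0][1] + B[1][1] = 4 + 9 = 13) = 13 (attained at k = 1)
  C[1][0] = min over k of (A[1][0] + B[0][0] = 1 + -4 = -3, A[1][1] + B[1][0] = 8 + 3 = 11) = -3 (attained at k = 0)
  C[1][1] = min over k of (A[1][0] + B[0][1] = 1 + 10 = 11, A[1][1] + B[1][1] = 8 + 9 = 17) = 11 (attained at k = 0)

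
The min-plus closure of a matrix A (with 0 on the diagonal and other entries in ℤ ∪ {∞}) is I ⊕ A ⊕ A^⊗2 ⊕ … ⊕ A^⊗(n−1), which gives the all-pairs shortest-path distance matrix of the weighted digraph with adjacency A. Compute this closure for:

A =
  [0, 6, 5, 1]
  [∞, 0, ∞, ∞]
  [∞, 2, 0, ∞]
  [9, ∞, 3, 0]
Closure =
  [0, 6, 4, 1]
  [∞, 0, ∞, ∞]
  [∞, 2, 0, ∞]
  [9, 5, 3, 0]

This is the Floyd-Warshall all-pairs shortest-path computation. For each intermediate vertex k = 0, 1, …, 3, update dist[i][j] ← min(dist[i][j], dist[i][k] + dist[k][j]). The final matrix gives, for each (i, j), the minimum total weight of any directed path from i to j (possibly empty when i = j).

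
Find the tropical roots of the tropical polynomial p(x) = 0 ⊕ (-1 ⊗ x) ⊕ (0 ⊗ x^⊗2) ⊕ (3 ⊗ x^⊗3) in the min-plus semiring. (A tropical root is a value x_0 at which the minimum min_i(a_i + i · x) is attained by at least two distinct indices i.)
Roots: {-3, -1, 1}

Each tropical root is a break point of the lower envelope of the lines y = a_i + i · x (there are 4 lines, with slopes 0, 1, ..., 3). Only the lines that attain the minimum somewhere contribute to roots; other lines are dominated. Here the surviving (envelope) indices are i = 3, i = 2, i = 1, i = 0.
Intersections between consecutive envelope lines give the roots: for adjacent envelope indices i < j the intersection is x = (a_i − a_j) / (j − i). Reading off the sorted break points: {-3, -1, 1}.
Verification: at each break x_0, at least two indices attain the minimum of min_i(a_i + i · x_0).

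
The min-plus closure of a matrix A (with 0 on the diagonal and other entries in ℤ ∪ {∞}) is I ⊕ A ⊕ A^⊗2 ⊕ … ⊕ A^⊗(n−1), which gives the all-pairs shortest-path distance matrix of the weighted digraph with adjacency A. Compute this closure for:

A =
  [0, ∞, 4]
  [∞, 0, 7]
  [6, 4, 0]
Closure =
  [0, 8, 4]
  [13, 0, 7]
  [6, 4, 0]

This is the Floyd-Warshall all-pairs shortest-path computation. For each intermediate vertex k = 0, 1, …, 2, update dist[i][j] ← min(dist[i][j], dist[i][k] + dist[k][j]). The final matrix gives, for each (i, j), the minimum total weight of any directed path from i to j (possibly empty when i = j).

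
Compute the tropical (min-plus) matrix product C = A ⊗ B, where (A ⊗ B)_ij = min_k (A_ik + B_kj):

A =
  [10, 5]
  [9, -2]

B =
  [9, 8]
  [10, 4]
A ⊗ B =
  [15, 9]
  [8, 2]

Apply the min-plus product entry-by-entry:
  C[0][0] = min over k of (A[0][0] + B[0][0] = 10 + 9 = 19, A[0][1] + B[1][0] = 5 + 10 = 15) = 15 (attained at k = 1)
  C[0][1] = min over k of (A[0][0] + B[0][1] = 10 + 8 = 18, A[0][1] + B[1][1] = 5 + 4 = 9) = 9 (attained at k = 1)
  C[1][0] = min over k of (A[1][0] + B[0][0] = 9 + 9 = 18, A[1][1] + B[1][0] = -2 + 10 = 8) = 8 (attained at k = 1)
  C[1][1] = min over k of (A[1][0] + B[0][1] = 9 + 8 = 17, A[1][1] + B[1][1] = -2 + 4 = 2) = 2 (attained at k = 1)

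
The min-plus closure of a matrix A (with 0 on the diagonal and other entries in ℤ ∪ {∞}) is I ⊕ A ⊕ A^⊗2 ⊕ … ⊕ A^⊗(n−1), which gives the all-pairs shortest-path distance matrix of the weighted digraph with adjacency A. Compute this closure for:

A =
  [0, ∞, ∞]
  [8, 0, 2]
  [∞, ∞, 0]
Closure =
  [0, ∞, ∞]
  [8, 0, 2]
  [∞, ∞, 0]

This is the Floyd-Warshall all-pairs shortest-path computation. For each intermediate vertex k = 0, 1, …, 2, update dist[i][j] ← min(dist[i][j], dist[i][k] + dist[k][j]). The final matrix gives, for each (i, j), the minimum total weight of any directed path from i to j (possibly empty when i = j).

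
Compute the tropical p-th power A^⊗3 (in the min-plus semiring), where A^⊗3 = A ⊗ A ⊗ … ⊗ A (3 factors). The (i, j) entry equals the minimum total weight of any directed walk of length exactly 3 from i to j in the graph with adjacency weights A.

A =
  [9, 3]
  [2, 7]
A^⊗3 =
  [12, 8]
  [7, 12]

Each entry (A^⊗3)_ij equals the minimum over all length-3 walks i = v_0 → v_1 → … → v_3 = j of Σ_t A[v_t][v_{t+1}]. For example, for (i, j) = (0, 1) we minimise over 4 possible intermediate vertex sequences; the minimum is 8, attained along the walk 0 → 1 → 0 → 1.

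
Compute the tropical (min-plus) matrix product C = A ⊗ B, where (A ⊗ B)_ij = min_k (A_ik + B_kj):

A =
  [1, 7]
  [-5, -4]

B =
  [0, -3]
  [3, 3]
A ⊗ B =
  [1, -2]
  [-5, -8]

Apply the min-plus product entry-by-entry:
  C[0][0] = min over k of (A[0][0] + B[0][0] = 1 + 0 = 1, A[0][1] + B[1][0] = 7 + 3 = 10) = 1 (attained at k = 0)
  C[0][1] = min over k of (A[0][0] + B[0][1] = 1 + -3 = -2, A[0][1] + B[1][1] = 7 + 3 = 10) = -2 (attained at k = 0)
  C[1][0] = min over k of (A[1][0] + B[0][0] = -5 + 0 = -5, A[1][1] + B[1][0] = -4 + 3 = -1) = -5 (attained at k = 0)
  C[1][1] = min over k of (A[1][0] + B[0][1] = -5 + -3 = -8, A[1][1] + B[1][1] = -4 + 3 = -1) = -8 (attained at k = 0)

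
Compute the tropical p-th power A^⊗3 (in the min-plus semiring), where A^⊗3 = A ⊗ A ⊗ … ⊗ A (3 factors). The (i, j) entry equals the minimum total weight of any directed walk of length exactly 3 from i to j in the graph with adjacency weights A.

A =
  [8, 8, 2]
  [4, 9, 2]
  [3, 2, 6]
A^⊗3 =
  [8, 10, 6]
  [8, 8, 6]
  [7, 6, 8]

Each entry (A^⊗3)_ij equals the minimum over all length-3 walks i = v_0 → v_1 → … → v_3 = j of Σ_t A[v_t][v_{t+1}]. For example, for (i, j) = (0, 2) we minimise over 9 possible intermediate vertex sequences; the minimum is 6, attained along the walk 0 → 2 → 1 → 2.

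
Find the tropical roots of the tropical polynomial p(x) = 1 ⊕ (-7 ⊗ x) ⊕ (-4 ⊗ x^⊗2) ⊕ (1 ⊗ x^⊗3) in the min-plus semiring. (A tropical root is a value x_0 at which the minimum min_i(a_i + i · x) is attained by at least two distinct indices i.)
Roots: {-5, -3, 8}

Each tropical root is a break point of the lower envelope of the lines y = a_i + i · x (there are 4 lines, with slopes 0, 1, ..., 3). Only the lines that attain the minimum somewhere contribute to roots; other lines are dominated. Here the surviving (envelope) indices are i = 3, i = 2, i = 1, i = 0.
Intersections between consecutive envelope lines give the roots: for adjacent envelope indices i < j the intersection is x = (a_i − a_j) / (j − i). Reading off the sorted break points: {-5, -3, 8}.
Verification: at each break x_0, at least two indices attain the minimum of min_i(a_i + i · x_0).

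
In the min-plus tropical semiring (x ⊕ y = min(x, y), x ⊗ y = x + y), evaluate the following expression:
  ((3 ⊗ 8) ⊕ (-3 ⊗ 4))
((3 ⊗ 8) ⊕ (-3 ⊗ 4)) = 1

Expand innermost to outermost. Recall ⊕ takes the minimum of its arguments and ⊗ takes their sum. Working out the expression ((3 ⊗ 8) ⊕ (-3 ⊗ 4)) gives 1.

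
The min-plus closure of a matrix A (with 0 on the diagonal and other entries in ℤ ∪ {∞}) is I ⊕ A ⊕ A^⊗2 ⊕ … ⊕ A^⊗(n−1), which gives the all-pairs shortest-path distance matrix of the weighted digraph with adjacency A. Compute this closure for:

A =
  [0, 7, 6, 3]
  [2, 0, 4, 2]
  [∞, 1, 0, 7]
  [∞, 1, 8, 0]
Closure =
  [0, 4, 6, 3]
  [2, 0, 4, 2]
  [3, 1, 0, 3]
  [3, 1, 5, 0]

This is the Floyd-Warshall all-pairs shortest-path computation. For each intermediate vertex k = 0, 1, …, 3, update dist[i][j] ← min(dist[i][j], dist[i][k] + dist[k][j]). The final matrix gives, for each (i, j), the minimum total weight of any directed path from i to j (possibly empty when i = j).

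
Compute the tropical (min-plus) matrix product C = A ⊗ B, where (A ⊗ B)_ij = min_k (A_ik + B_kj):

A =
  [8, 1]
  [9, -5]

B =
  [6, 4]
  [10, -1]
A ⊗ B =
  [11, 0]
  [5, -6]

Apply the min-plus product entry-by-entry:
  C[0][0] = min over k of (A[0][0] + B[0][0] = 8 + 6 = 14, A[0][1] + B[1][0] = 1 + 10 = 11) = 11 (attained at k = 1)
  C[0][1] = min over k of (A[0][0] + B[0][1] = 8 + 4 = 12, A[0][1] + B[1][1] = 1 + -1 = 0) = 0 (attained at k = 1)
  C[1][0] = min over k of (A[1][0] + B[0][0] = 9 + 6 = 15, A[1][1] + B[1][0] = -5 + 10 = 5) = 5 (attained at k = 1)
  C[1][1] = min over k of (A[1][0] + B[0][1] = 9 + 4 = 13, A[1][1] + B[1][1] = -5 + -1 = -6) = -6 (attained at k = 1)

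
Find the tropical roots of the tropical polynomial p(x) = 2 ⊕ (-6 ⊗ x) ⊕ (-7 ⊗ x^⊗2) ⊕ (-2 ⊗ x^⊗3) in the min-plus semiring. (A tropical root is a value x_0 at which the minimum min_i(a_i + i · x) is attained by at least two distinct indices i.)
Roots: {-5, 1, 8}

Each tropical root is a break point of the lower envelope of the lines y = a_i + i · x (there are 4 lines, with slopes 0, 1, ..., 3). Only the lines that attain the minimum somewhere contribute to roots; other lines are dominated. Here the surviving (envelope) indices are i = 3, i = 2, i = 1, i = 0.
Intersections between consecutive envelope lines give the roots: for adjacent envelope indices i < j the intersection is x = (a_i − a_j) / (j − i). Reading off the sorted break points: {-5, 1, 8}.
Verification: at each break x_0, at least two indices attain the minimum of min_i(a_i + i · x_0).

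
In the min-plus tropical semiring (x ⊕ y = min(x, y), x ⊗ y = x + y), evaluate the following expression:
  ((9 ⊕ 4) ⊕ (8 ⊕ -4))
((9 ⊕ 4) ⊕ (8 ⊕ -4)) = -4

Expand innermost to outermost. Recall ⊕ takes the minimum of its arguments and ⊗ takes their sum. Working out the expression ((9 ⊕ 4) ⊕ (8 ⊕ -4)) gives -4.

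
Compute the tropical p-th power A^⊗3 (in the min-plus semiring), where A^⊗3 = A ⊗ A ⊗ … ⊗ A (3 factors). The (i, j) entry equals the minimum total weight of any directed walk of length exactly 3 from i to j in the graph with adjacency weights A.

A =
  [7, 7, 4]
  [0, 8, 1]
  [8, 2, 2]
A^⊗3 =
  [6, 8, 7]
  [3, 5, 4]
  [4, 5, 5]

Each entry (A^⊗3)_ij equals the minimum over all length-3 walks i = v_0 → v_1 → … → v_3 = j of Σ_t A[v_t][v_{t+1}]. For example, for (i, j) = (0, 2) we minimise over 9 possible intermediate vertex sequences; the minimum is 7, attained along the walk 0 → 2 → 1 → 2.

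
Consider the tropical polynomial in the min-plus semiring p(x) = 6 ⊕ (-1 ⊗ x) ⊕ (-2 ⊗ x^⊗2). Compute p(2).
p(2) = 1

A tropical monomial a ⊗ x^⊗i evaluates to a + i · x. Evaluating each term at x = 2:
  Term 0 contributes 6 + 0 · 2 = 6
  Term 1 contributes -1 + 1 · 2 = 1
  Term 2 contributes -2 + 2 · 2 = 2
p(2) = ⊕ of these = min[6, 1, 2] = 1.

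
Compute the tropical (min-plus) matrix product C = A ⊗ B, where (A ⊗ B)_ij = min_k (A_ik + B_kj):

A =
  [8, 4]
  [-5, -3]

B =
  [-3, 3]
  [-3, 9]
A ⊗ B =
  [1, 11]
  [-8, -2]

Apply the min-plus product entry-by-entry:
  C[0][0] = min over k of (A[0][0] + B[0][0] = 8 + -3 = 5, A[0][1] + B[1][0] = 4 + -3 = 1) = 1 (attained at k = 1)
  C[0][1] = min over k of (A[0][0] + B[0][1] = 8 + 3 = 11, A[0][1] + B[1][1] = 4 + 9 = 13) = 11 (attained at k = 0)
  C[1][0] = min over k of (A[1][0] + B[0][0] = -5 + -3 = -8, A[1][1] + B[1][0] = -3 + -3 = -6) = -8 (attained at k = 0)
  C[1][1] = min over k of (A[1][0] + B[0][1] = -5 + 3 = -2, A[1][1] + B[1][1] = -3 + 9 = 6) = -2 (attained at k = 0)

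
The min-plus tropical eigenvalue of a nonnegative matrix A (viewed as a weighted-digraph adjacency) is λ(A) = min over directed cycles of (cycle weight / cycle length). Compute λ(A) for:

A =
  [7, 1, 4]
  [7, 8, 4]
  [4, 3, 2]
λ(A) = 2

Enumerate directed cycles and compute their means (weight / length). Sample:
  cycle 0 → 0: weight = 7, length = 1, mean = 7/1 ≈ 7.000
  cycle 1 → 1: weight = 8, length = 1, mean = 8/1 ≈ 8.000
  cycle 2 → 2: weight = 2, length = 1, mean = 2/1 ≈ 2.000
  cycle 0 → 1 → 0: weight = 8, length = 2, mean = 8/2 ≈ 4.000
  cycle 0 → 2 → 0: weight = 8, length = 2, mean = 8/2 ≈ 4.000
  cycle 1 → 0 → 1: weight = 8, length = 2, mean = 8/2 ≈ 4.000
Minimum mean = 2.000, attained e.g. along the cycle 2 → 2 with weight 2 and length 1. So λ(A) = 2/1 = 2.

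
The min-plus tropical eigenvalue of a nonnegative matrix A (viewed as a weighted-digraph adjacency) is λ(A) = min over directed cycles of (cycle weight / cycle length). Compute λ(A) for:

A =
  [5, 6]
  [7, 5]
λ(A) = 5

Enumerate directed cycles and compute their means (weight / length). Sample:
  cycle 0 → 0: weight = 5, length = 1, mean = 5/1 ≈ 5.000
  cycle 1 → 1: weight = 5, length = 1, mean = 5/1 ≈ 5.000
  cycle 0 → 1 → 0: weight = 13, length = 2, mean = 13/2 ≈ 6.500
  cycle 1 → 0 → 1: weight = 13, length = 2, mean = 13/2 ≈ 6.500
Minimum mean = 5.000, attained e.g. along the cycle 0 → 0 with weight 5 and length 1. So λ(A) = 5/1 = 5.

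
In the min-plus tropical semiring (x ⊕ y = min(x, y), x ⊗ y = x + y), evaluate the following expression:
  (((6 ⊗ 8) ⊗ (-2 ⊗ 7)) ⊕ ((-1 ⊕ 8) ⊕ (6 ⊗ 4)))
(((6 ⊗ 8) ⊗ (-2 ⊗ 7)) ⊕ ((-1 ⊕ 8) ⊕ (6 ⊗ 4))) = -1

Expand innermost to outermost. Recall ⊕ takes the minimum of its arguments and ⊗ takes their sum. Working out the expression (((6 ⊗ 8) ⊗ (-2 ⊗ 7)) ⊕ ((-1 ⊕ 8) ⊕ (6 ⊗ 4))) gives -1.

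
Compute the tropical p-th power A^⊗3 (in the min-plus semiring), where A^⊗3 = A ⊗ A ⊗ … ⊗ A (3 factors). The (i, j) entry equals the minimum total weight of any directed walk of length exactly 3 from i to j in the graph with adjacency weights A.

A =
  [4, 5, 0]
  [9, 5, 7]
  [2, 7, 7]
A^⊗3 =
  [6, 7, 2]
  [11, 14, 9]
  [4, 9, 6]

Each entry (A^⊗3)_ij equals the minimum over all length-3 walks i = v_0 → v_1 → … → v_3 = j of Σ_t A[v_t][v_{t+1}]. For example, for (i, j) = (0, 2) we minimise over 9 possible intermediate vertex sequences; the minimum is 2, attained along the walk 0 → 2 → 0 → 2.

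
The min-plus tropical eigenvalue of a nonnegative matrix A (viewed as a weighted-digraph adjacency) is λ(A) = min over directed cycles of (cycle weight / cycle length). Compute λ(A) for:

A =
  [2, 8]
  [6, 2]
λ(A) = 2

Enumerate directed cycles and compute their means (weight / length). Sample:
  cycle 0 → 0: weight = 2, length = 1, mean = 2/1 ≈ 2.000
  cycle 1 → 1: weight = 2, length = 1, mean = 2/1 ≈ 2.000
  cycle 0 → 1 → 0: weight = 14, length = 2, mean = 14/2 ≈ 7.000
  cycle 1 → 0 → 1: weight = 14, length = 2, mean = 14/2 ≈ 7.000
Minimum mean = 2.000, attained e.g. along the cycle 0 → 0 with weight 2 and length 1. So λ(A) = 2/1 = 2.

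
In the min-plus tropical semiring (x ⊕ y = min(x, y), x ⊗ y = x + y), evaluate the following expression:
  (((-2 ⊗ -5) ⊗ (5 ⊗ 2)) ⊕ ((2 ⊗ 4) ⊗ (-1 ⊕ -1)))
(((-2 ⊗ -5) ⊗ (5 ⊗ 2)) ⊕ ((2 ⊗ 4) ⊗ (-1 ⊕ -1))) = 0

Expand innermost to outermost. Recall ⊕ takes the minimum of its arguments and ⊗ takes their sum. Working out the expression (((-2 ⊗ -5) ⊗ (5 ⊗ 2)) ⊕ ((2 ⊗ 4) ⊗ (-1 ⊕ -1))) gives 0.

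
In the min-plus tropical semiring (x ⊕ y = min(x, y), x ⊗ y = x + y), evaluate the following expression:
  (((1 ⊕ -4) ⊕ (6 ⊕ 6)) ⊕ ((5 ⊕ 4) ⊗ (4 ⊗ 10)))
(((1 ⊕ -4) ⊕ (6 ⊕ 6)) ⊕ ((5 ⊕ 4) ⊗ (4 ⊗ 10))) = -4

Expand innermost to outermost. Recall ⊕ takes the minimum of its arguments and ⊗ takes their sum. Working out the expression (((1 ⊕ -4) ⊕ (6 ⊕ 6)) ⊕ ((5 ⊕ 4) ⊗ (4 ⊗ 10))) gives -4.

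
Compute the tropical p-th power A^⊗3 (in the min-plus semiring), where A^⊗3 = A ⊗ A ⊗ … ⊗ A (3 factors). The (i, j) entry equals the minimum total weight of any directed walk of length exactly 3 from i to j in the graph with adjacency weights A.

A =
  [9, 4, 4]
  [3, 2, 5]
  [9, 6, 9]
A^⊗3 =
  [9, 8, 11]
  [7, 6, 9]
  [11, 10, 13]

Each entry (A^⊗3)_ij equals the minimum over all length-3 walks i = v_0 → v_1 → … → v_3 = j of Σ_t A[v_t][v_{t+1}]. For example, for (i, j) = (0, 2) we minimise over 9 possible intermediate vertex sequences; the minimum is 11, attained along the walk 0 → 1 → 0 → 2.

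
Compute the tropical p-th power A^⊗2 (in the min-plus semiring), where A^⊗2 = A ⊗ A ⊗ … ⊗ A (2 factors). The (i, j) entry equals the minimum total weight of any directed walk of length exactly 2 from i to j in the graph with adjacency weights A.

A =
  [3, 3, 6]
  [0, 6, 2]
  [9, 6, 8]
A^⊗2 =
  [3, 6, 5]
  [3, 3, 6]
  [6, 12, 8]

Each entry (A^⊗2)_ij equals the minimum over all length-2 walks i = v_0 → v_1 → … → v_2 = j of Σ_t A[v_t][v_{t+1}]. For example, for (i, j) = (0, 2) we minimise over 3 possible intermediate vertex sequences; the minimum is 5, attained along the walk 0 → 1 → 2.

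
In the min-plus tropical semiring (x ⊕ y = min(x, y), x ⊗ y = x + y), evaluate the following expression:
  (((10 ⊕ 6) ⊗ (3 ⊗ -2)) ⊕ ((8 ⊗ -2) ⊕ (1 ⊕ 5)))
(((10 ⊕ 6) ⊗ (3 ⊗ -2)) ⊕ ((8 ⊗ -2) ⊕ (1 ⊕ 5))) = 1

Expand innermost to outermost. Recall ⊕ takes the minimum of its arguments and ⊗ takes their sum. Working out the expression (((10 ⊕ 6) ⊗ (3 ⊗ -2)) ⊕ ((8 ⊗ -2) ⊕ (1 ⊕ 5))) gives 1.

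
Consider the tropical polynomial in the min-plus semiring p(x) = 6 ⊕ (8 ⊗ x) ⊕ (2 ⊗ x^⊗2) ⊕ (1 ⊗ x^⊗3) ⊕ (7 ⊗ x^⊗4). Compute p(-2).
p(-2) = -5

A tropical monomial a ⊗ x^⊗i evaluates to a + i · x. Evaluating each term at x = -2:
  Term 0 contributes 6 + 0 · -2 = 6
  Term 1 contributes 8 + 1 · -2 = 6
  Term 2 contributes 2 + 2 · -2 = -2
  Term 3 contributes 1 + 3 · -2 = -5
  Term 4 contributes 7 + 4 · -2 = -1
p(-2) = ⊕ of these = min[6, 6, -2, -5, -1] = -5.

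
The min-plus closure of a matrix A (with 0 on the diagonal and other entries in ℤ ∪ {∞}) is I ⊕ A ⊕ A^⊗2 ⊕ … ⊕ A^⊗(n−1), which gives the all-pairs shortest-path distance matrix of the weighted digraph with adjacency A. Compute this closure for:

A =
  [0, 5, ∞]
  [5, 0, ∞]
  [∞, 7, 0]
Closure =
  [0, 5, ∞]
  [5, 0, ∞]
  [12, 7, 0]

This is the Floyd-Warshall all-pairs shortest-path computation. For each intermediate vertex k = 0, 1, …, 2, update dist[i][j] ← min(dist[i][j], dist[i][k] + dist[k][j]). The final matrix gives, for each (i, j), the minimum total weight of any directed path from i to j (possibly empty when i = j).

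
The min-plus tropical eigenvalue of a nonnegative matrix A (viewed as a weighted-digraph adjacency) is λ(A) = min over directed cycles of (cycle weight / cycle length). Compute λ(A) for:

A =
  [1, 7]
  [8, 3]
λ(A) = 1

Enumerate directed cycles and compute their means (weight / length). Sample:
  cycle 0 → 0: weight = 1, length = 1, mean = 1/1 ≈ 1.000
  cycle 1 → 1: weight = 3, length = 1, mean = 3/1 ≈ 3.000
  cycle 0 → 1 → 0: weight = 15, length = 2, mean = 15/2 ≈ 7.500
  cycle 1 → 0 → 1: weight = 15, length = 2, mean = 15/2 ≈ 7.500
Minimum mean = 1.000, attained e.g. along the cycle 0 → 0 with weight 1 and length 1. So λ(A) = 1/1 = 1.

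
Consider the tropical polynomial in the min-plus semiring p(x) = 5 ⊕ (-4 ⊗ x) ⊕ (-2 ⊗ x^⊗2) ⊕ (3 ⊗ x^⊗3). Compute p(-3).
p(-3) = -8

A tropical monomial a ⊗ x^⊗i evaluates to a + i · x. Evaluating each term at x = -3:
  Term 0 contributes 5 + 0 · -3 = 5
  Term 1 contributes -4 + 1 · -3 = -7
  Term 2 contributes -2 + 2 · -3 = -8
  Term 3 contributes 3 + 3 · -3 = -6
p(-3) = ⊕ of these = min[5, -7, -8, -6] = -8.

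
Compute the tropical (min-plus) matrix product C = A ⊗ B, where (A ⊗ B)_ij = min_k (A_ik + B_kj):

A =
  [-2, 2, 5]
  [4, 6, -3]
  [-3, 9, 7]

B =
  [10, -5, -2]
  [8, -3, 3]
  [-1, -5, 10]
A ⊗ B =
  [4, -7, -4]
  [-4, -8, 2]
  [6, -8, -5]

Apply the min-plus product entry-by-entry:
  C[0][0] = min over k of (A[0][0] + B[0][0] = -2 + 10 = 8, A[0][1] + B[1][0] = 2 + 8 = 10, A[0][2] + B[2][0] = 5 + -1 = 4) = 4 (attained at k = 2)
  C[0][1] = min over k of (A[0][0] + B[0][1] = -2 + -5 = -7, A[0][1] + B[1][1] = 2 + -3 = -1, A[0][2] + B[2][1] = 5 + -5 = 0) = -7 (attained at k = 0)
  C[0][2] = min over k of (A[0][0] + B[0][2] = -2 + -2 = -4, A[0][1] + B[1][2] = 2 + 3 = 5, A[0][2] + B[2][2] = 5 + 10 = 15) = -4 (attained at k = 0)
  C[1][0] = min over k of (A[1][0] + B[0][0] = 4 + 10 = 14, A[1][1] + B[1][0] = 6 + 8 = 14, A[1][2] + B[2][0] = -3 + -1 = -4) = -4 (attained at k = 2)
  C[1][1] = min over k of (A[1][0] + B[0][1] = 4 + -5 = -1, A[1][1] + B[1][1] = 6 + -3 = 3, A[1][2] + B[2][1] = -3 + -5 = -8) = -8 (attained at k = 2)
  C[1][2] = min over k of (A[1][0] + B[0][2] = 4 + -2 = 2, A[1][1] + B[1][2] = 6 + 3 = 9, A[1][2] + B[2][2] = -3 + 10 = 7) = 2 (attained at k = 0)
  C[2][0] = min over k of (A[2][0] + B[0][0] = -3 + 10 = 7, A[2][1] + B[1][0] = 9 + 8 = 17, A[2][2] + B[2][0] = 7 + -1 = 6) = 6 (attained at k = 2)
  C[2][1] = min over k of (A[2][0] + B[0][1] = -3 + -5 = -8, A[2][1] + B[1][1] = 9 + -3 = 6, A[2][2] + B[2][1] = 7 + -5 = 2) = -8 (attained at k = 0)
  C[2][2] = min over k of (A[2][0] + B[0][2] = -3 + -2 = -5, A[2][1] + B[1][2] = 9 + 3 = 12, A[2][2] + B[2][2] = 7 + 10 = 17) = -5 (attained at k = 0)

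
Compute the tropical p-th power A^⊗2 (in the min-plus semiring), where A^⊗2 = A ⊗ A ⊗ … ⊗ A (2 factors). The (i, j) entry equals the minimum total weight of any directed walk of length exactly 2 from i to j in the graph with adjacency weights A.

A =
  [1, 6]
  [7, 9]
A^⊗2 =
  [2, 7]
  [8, 13]

Each entry (A^⊗2)_ij equals the minimum over all length-2 walks i = v_0 → v_1 → … → v_2 = j of Σ_t A[v_t][v_{t+1}]. For example, for (i, j) = (0, 1) we minimise over 2 possible intermediate vertex sequences; the minimum is 7, attained along the walk 0 → 0 → 1.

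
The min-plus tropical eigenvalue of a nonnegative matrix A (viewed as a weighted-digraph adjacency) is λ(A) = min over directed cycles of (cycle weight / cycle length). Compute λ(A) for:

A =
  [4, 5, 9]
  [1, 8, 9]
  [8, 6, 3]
λ(A) = 3

Enumerate directed cycles and compute their means (weight / length). Sample:
  cycle 0 → 0: weight = 4, length = 1, mean = 4/1 ≈ 4.000
  cycle 1 → 1: weight = 8, length = 1, mean = 8/1 ≈ 8.000
  cycle 2 → 2: weight = 3, length = 1, mean = 3/1 ≈ 3.000
  cycle 0 → 1 → 0: weight = 6, length = 2, mean = 6/2 ≈ 3.000
  cycle 0 → 2 → 0: weight = 17, length = 2, mean = 17/2 ≈ 8.500
  cycle 1 → 0 → 1: weight = 6, length = 2, mean = 6/2 ≈ 3.000
Minimum mean = 3.000, attained e.g. along the cycle 2 → 2 with weight 3 and length 1. So λ(A) = 3/1 = 3.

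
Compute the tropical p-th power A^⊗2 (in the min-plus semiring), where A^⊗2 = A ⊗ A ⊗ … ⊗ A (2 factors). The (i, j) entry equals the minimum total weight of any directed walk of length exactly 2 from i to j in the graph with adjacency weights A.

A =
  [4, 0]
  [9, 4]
A^⊗2 =
  [8, 4]
  [13, 8]

Each entry (A^⊗2)_ij equals the minimum over all length-2 walks i = v_0 → v_1 → … → v_2 = j of Σ_t A[v_t][v_{t+1}]. For example, for (i, j) = (0, 1) we minimise over 2 possible intermediate vertex sequences; the minimum is 4, attained along the walk 0 → 0 → 1.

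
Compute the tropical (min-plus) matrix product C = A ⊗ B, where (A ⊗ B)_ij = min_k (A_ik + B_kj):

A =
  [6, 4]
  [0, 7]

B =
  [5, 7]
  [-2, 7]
A ⊗ B =
  [2, 11]
  [5, 7]

Apply the min-plus product entry-by-entry:
  C[0][0] = min over k of (A[0][0] + B[0][0] = 6 + 5 = 11, A[0][1] + B[1][0] = 4 + -2 = 2) = 2 (attained at k = 1)
  C[0][1] = min over k of (A[0][0] + B[0][1] = 6 + 7 = 13, A[0][1] + B[1][1] = 4 + 7 = 11) = 11 (attained at k = 1)
  C[1][0] = min over k of (A[1][0] + B[0][0] = 0 + 5 = 5, A[1][1] + B[1][0] = 7 + -2 = 5) = 5 (attained at k = 0)
  C[1][1] = min over k of (A[1][0] + B[0][1] = 0 + 7 = 7, A[1][1] + B[1][1] = 7 + 7 = 14) = 7 (attained at k = 0)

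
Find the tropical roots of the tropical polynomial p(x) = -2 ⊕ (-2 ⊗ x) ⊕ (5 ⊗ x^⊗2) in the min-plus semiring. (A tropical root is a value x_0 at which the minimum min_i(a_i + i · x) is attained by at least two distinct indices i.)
Roots: {-7, 0}

Each tropical root is a break point of the lower envelope of the lines y = a_i + i · x (there are 3 lines, with slopes 0, 1, ..., 2). Only the lines that attain the minimum somewhere contribute to roots; other lines are dominated. Here the surviving (envelope) indices are i = 2, i = 1, i = 0.
Intersections between consecutive envelope lines give the roots: for adjacent envelope indices i < j the intersection is x = (a_i − a_j) / (j − i). Reading off the sorted break points: {-7, 0}.
Verification: at each break x_0, at least two indices attain the minimum of min_i(a_i + i · x_0).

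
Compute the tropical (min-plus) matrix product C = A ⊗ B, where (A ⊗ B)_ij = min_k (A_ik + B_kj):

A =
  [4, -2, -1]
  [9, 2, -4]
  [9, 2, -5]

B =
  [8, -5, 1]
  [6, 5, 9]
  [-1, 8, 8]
A ⊗ B =
  [-2, -1, 5]
  [-5, 4, 4]
  [-6, 3, 3]

Apply the min-plus product entry-by-entry:
  C[0][0] = min over k of (A[0][0] + B[0][0] = 4 + 8 = 12, A[0][1] + B[1][0] = -2 + 6 = 4, A[0][2] + B[2][0] = -1 + -1 = -2) = -2 (attained at k = 2)
  C[0][1] = min over k of (A[0][0] + B[0][1] = 4 + -5 = -1, A[0][1] + B[1][1] = -2 + 5 = 3, A[0][2] + B[2][1] = -1 + 8 = 7) = -1 (attained at k = 0)
  C[0][2] = min over k of (A[0][0] + B[0][2] = 4 + 1 = 5, A[0][1] + B[1][2] = -2 + 9 = 7, A[0][2] + B[2][2] = -1 + 8 = 7) = 5 (attained at k = 0)
  C[1][0] = min over k of (A[1][0] + B[0][0] = 9 + 8 = 17, A[1][1] + B[1][0] = 2 + 6 = 8, A[1][2] + B[2][0] = -4 + -1 = -5) = -5 (attained at k = 2)
  C[1][1] = min over k of (A[1][0] + B[0][1] = 9 + -5 = 4, A[1][1] + B[1][1] = 2 + 5 = 7, A[1][2] + B[2][1] = -4 + 8 = 4) = 4 (attained at k = 0)
  C[1][2] = min over k of (A[1][0] + B[0][2] = 9 + 1 = 10, A[1][1] + B[1][2] = 2 + 9 = 11, A[1][2] + B[2][2] = -4 + 8 = 4) = 4 (attained at k = 2)
  C[2][0] = min over k of (A[2][0] + B[0][0] = 9 + 8 = 17, A[2][1] + B[1][0] = 2 + 6 = 8, A[2][2] + B[2][0] = -5 + -1 = -6) = -6 (attained at k = 2)
  C[2][1] = min over k of (A[2][0] + B[0][1] = 9 + -5 = 4, A[2][1] + B[1][1] = 2 + 5 = 7, A[2][2] + B[2][1] = -5 + 8 = 3) = 3 (attained at k = 2)
  C[2][2] = min over k of (A[2][0] + B[0][2] = 9 + 1 = 10, A[2][1] + B[1][2] = 2 + 9 = 11, A[2][2] + B[2][2] = -5 + 8 = 3) = 3 (attained at k = 2)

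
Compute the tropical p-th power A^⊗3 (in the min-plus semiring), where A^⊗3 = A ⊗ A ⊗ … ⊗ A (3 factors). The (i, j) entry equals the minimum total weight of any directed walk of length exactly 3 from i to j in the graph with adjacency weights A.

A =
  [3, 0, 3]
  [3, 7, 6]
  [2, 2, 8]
A^⊗3 =
  [6, 3, 6]
  [6, 6, 9]
  [5, 5, 8]

Each entry (A^⊗3)_ij equals the minimum over all length-3 walks i = v_0 → v_1 → … → v_3 = j of Σ_t A[v_t][v_{t+1}]. For example, for (i, j) = (0, 2) we minimise over 9 possible intermediate vertex sequences; the minimum is 6, attained along the walk 0 → 1 → 0 → 2.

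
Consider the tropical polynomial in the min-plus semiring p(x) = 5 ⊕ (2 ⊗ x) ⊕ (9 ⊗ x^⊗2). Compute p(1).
p(1) = 3

A tropical monomial a ⊗ x^⊗i evaluates to a + i · x. Evaluating each term at x = 1:
  Term 0 contributes 5 + 0 · 1 = 5
  Term 1 contributes 2 + 1 · 1 = 3
  Term 2 contributes 9 + 2 · 1 = 11
p(1) = ⊕ of these = min[5, 3, 11] = 3.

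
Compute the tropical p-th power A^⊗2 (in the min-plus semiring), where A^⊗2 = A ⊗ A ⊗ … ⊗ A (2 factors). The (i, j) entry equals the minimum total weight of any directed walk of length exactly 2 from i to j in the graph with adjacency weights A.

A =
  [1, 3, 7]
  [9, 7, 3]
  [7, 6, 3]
A^⊗2 =
  [2, 4, 6]
  [10, 9, 6]
  [8, 9, 6]

Each entry (A^⊗2)_ij equals the minimum over all length-2 walks i = v_0 → v_1 → … → v_2 = j of Σ_t A[v_t][v_{t+1}]. For example, for (i, j) = (0, 2) we minimise over 3 possible intermediate vertex sequences; the minimum is 6, attained along the walk 0 → 1 → 2.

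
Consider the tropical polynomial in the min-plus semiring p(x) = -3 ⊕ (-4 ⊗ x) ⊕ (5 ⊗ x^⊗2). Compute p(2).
p(2) = -3

A tropical monomial a ⊗ x^⊗i evaluates to a + i · x. Evaluating each term at x = 2:
  Term 0 contributes -3 + 0 · 2 = -3
  Term 1 contributes -4 + 1 · 2 = -2
  Term 2 contributes 5 + 2 · 2 = 9
p(2) = ⊕ of these = min[-3, -2, 9] = -3.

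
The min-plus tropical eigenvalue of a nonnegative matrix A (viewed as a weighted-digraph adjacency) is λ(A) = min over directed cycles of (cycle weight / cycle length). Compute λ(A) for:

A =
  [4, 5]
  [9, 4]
λ(A) = 4

Enumerate directed cycles and compute their means (weight / length). Sample:
  cycle 0 → 0: weight = 4, length = 1, mean = 4/1 ≈ 4.000
  cycle 1 → 1: weight = 4, length = 1, mean = 4/1 ≈ 4.000
  cycle 0 → 1 → 0: weight = 14, length = 2, mean = 14/2 ≈ 7.000
  cycle 1 → 0 → 1: weight = 14, length = 2, mean = 14/2 ≈ 7.000
Minimum mean = 4.000, attained e.g. along the cycle 0 → 0 with weight 4 and length 1. So λ(A) = 4/1 = 4.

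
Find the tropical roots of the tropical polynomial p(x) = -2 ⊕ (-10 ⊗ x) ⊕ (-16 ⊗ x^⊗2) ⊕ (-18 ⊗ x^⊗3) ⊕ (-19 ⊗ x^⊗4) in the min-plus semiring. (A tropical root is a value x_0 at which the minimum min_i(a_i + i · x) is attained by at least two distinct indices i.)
Roots: {1, 2, 6, 8}

Each tropical root is a break point of the lower envelope of the lines y = a_i + i · x (there are 5 lines, with slopes 0, 1, ..., 4). Only the lines that attain the minimum somewhere contribute to roots; other lines are dominated. Here the surviving (envelope) indices are i = 4, i = 3, i = 2, i = 1, i = 0.
Intersections between consecutive envelope lines give the roots: for adjacent envelope indices i < j the intersection is x = (a_i − a_j) / (j − i). Reading off the sorted break points: {1, 2, 6, 8}.
Verification: at each break x_0, at least two indices attain the minimum of min_i(a_i + i · x_0).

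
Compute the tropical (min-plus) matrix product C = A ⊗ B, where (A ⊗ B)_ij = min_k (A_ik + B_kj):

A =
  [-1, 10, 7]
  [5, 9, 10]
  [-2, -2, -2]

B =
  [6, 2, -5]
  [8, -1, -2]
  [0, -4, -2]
A ⊗ B =
  [5, 1, -6]
  [10, 6, 0]
  [-2, -6, -7]

Apply the min-plus product entry-by-entry:
  C[0][0] = min over k of (A[0][0] + B[0][0] = -1 + 6 = 5, A[0][1] + B[1][0] = 10 + 8 = 18, A[0][2] + B[2][0] = 7 + 0 = 7) = 5 (attained at k = 0)
  C[0][1] = min over k of (A[0][0] + B[0][1] = -1 + 2 = 1, A[0][1] + B[1][1] = 10 + -1 = 9, A[0][2] + B[2][1] = 7 + -4 = 3) = 1 (attained at k = 0)
  C[0][2] = min over k of (A[0][0] + B[0][2] = -1 + -5 = -6, A[0][1] + B[1][2] = 10 + -2 = 8, A[0][2] + B[2][2] = 7 + -2 = 5) = -6 (attained at k = 0)
  C[1][0] = min over k of (A[1][0] + B[0][0] = 5 + 6 = 11, A[1][1] + B[1][0] = 9 + 8 = 17, A[1][2] + B[2][0] = 10 + 0 = 10) = 10 (attained at k = 2)
  C[1][1] = min over k of (A[1][0] + B[0][1] = 5 + 2 = 7, A[1][1] + B[1][1] = 9 + -1 = 8, A[1][2] + B[2][1] = 10 + -4 = 6) = 6 (attained at k = 2)
  C[1][2] = min over k of (A[1][0] + B[0][2] = 5 + -5 = 0, A[1][1] + B[1][2] = 9 + -2 = 7, A[1][2] + B[2][2] = 10 + -2 = 8) = 0 (attained at k = 0)
  C[2][0] = min over k of (A[2][0] + B[0][0] = -2 + 6 = 4, A[2][1] + B[1][0] = -2 + 8 = 6, A[2][2] + B[2][0] = -2 + 0 = -2) = -2 (attained at k = 2)
  C[2][1] = min over k of (A[2][0] + B[0][1] = -2 + 2 = 0, A[2][1] + B[1][1] = -2 + -1 = -3, A[2][2] + B[2][1] = -2 + -4 = -6) = -6 (attained at k = 2)
  C[2][2] = min over k of (A[2][0] + B[0][2] = -2 + -5 = -7, A[2][1] + B[1][2] = -2 + -2 = -4, A[2][2] + B[2][2] = -2 + -2 = -4) = -7 (attained at k = 0)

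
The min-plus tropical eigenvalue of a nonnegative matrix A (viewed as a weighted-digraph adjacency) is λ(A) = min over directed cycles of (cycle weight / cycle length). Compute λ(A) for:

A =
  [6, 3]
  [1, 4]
λ(A) = 2

Enumerate directed cycles and compute their means (weight / length). Sample:
  cycle 0 → 0: weight = 6, length = 1, mean = 6/1 ≈ 6.000
  cycle 1 → 1: weight = 4, length = 1, mean = 4/1 ≈ 4.000
  cycle 0 → 1 → 0: weight = 4, length = 2, mean = 4/2 ≈ 2.000
  cycle 1 → 0 → 1: weight = 4, length = 2, mean = 4/2 ≈ 2.000
Minimum mean = 2.000, attained e.g. along the cycle 0 → 1 → 0 with weight 4 and length 2. So λ(A) = 4/2 = 2.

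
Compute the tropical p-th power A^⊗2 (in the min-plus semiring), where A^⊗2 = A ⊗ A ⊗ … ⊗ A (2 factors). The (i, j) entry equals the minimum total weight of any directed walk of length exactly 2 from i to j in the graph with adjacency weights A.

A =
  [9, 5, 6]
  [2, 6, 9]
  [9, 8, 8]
A^⊗2 =
  [7, 11, 14]
  [8, 7, 8]
  [10, 14, 15]

Each entry (A^⊗2)_ij equals the minimum over all length-2 walks i = v_0 → v_1 → … → v_2 = j of Σ_t A[v_t][v_{t+1}]. For example, for (i, j) = (0, 2) we minimise over 3 possible intermediate vertex sequences; the minimum is 14, attained along the walk 0 → 1 → 2.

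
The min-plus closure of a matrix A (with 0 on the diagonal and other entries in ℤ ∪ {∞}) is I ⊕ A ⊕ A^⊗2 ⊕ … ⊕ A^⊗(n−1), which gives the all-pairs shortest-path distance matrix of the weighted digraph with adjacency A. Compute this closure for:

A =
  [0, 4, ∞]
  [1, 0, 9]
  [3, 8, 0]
Closure =
  [0, 4, 13]
  [1, 0, 9]
  [3, 7, 0]

This is the Floyd-Warshall all-pairs shortest-path computation. For each intermediate vertex k = 0, 1, …, 2, update dist[i][j] ← min(dist[i][j], dist[i][k] + dist[k][j]). The final matrix gives, for each (i, j), the minimum total weight of any directed path from i to j (possibly empty when i = j).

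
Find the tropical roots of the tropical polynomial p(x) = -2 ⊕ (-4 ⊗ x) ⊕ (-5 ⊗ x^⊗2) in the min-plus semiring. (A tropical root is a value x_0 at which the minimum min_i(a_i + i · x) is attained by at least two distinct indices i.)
Roots: {1, 2}

Each tropical root is a break point of the lower envelope of the lines y = a_i + i · x (there are 3 lines, with slopes 0, 1, ..., 2). Only the lines that attain the minimum somewhere contribute to roots; other lines are dominated. Here the surviving (envelope) indices are i = 2, i = 1, i = 0.
Intersections between consecutive envelope lines give the roots: for adjacent envelope indices i < j the intersection is x = (a_i − a_j) / (j − i). Reading off the sorted break points: {1, 2}.
Verification: at each break x_0, at least two indices attain the minimum of min_i(a_i + i · x_0).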